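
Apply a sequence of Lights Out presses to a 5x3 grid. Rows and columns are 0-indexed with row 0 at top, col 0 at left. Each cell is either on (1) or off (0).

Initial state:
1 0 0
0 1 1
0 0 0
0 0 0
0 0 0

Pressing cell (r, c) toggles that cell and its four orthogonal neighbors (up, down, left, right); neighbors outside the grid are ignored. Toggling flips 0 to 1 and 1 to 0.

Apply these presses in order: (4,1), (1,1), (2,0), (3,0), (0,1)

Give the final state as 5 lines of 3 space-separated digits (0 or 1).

Answer: 0 0 1
0 1 0
0 0 0
0 0 0
0 1 1

Derivation:
After press 1 at (4,1):
1 0 0
0 1 1
0 0 0
0 1 0
1 1 1

After press 2 at (1,1):
1 1 0
1 0 0
0 1 0
0 1 0
1 1 1

After press 3 at (2,0):
1 1 0
0 0 0
1 0 0
1 1 0
1 1 1

After press 4 at (3,0):
1 1 0
0 0 0
0 0 0
0 0 0
0 1 1

After press 5 at (0,1):
0 0 1
0 1 0
0 0 0
0 0 0
0 1 1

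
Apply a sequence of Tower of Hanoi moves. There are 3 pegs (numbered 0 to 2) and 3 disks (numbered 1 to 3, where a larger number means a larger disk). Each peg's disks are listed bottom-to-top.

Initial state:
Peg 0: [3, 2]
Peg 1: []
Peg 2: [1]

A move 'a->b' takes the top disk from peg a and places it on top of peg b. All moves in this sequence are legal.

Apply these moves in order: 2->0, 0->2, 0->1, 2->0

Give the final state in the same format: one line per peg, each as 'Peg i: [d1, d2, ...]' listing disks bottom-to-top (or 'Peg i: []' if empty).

After move 1 (2->0):
Peg 0: [3, 2, 1]
Peg 1: []
Peg 2: []

After move 2 (0->2):
Peg 0: [3, 2]
Peg 1: []
Peg 2: [1]

After move 3 (0->1):
Peg 0: [3]
Peg 1: [2]
Peg 2: [1]

After move 4 (2->0):
Peg 0: [3, 1]
Peg 1: [2]
Peg 2: []

Answer: Peg 0: [3, 1]
Peg 1: [2]
Peg 2: []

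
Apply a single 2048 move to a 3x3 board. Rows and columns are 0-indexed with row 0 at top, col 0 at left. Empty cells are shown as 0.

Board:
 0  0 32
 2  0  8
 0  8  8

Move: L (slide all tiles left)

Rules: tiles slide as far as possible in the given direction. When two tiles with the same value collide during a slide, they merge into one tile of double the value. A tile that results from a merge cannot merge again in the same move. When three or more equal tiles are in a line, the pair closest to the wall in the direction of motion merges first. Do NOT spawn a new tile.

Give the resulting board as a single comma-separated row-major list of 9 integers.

Slide left:
row 0: [0, 0, 32] -> [32, 0, 0]
row 1: [2, 0, 8] -> [2, 8, 0]
row 2: [0, 8, 8] -> [16, 0, 0]

Answer: 32, 0, 0, 2, 8, 0, 16, 0, 0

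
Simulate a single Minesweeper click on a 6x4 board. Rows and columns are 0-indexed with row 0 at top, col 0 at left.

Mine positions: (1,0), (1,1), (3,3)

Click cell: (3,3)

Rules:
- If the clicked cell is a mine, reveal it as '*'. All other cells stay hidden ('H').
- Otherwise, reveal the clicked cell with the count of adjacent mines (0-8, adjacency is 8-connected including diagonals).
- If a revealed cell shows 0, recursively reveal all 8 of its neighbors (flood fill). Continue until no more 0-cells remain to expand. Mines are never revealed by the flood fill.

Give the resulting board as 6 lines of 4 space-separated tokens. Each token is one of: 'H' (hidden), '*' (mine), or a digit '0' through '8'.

H H H H
H H H H
H H H H
H H H *
H H H H
H H H H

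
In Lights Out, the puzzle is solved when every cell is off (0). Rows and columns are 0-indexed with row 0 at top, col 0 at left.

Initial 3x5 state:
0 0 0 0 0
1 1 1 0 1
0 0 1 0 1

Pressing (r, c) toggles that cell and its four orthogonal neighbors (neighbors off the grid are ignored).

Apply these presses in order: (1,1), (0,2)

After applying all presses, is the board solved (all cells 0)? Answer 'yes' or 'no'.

Answer: no

Derivation:
After press 1 at (1,1):
0 1 0 0 0
0 0 0 0 1
0 1 1 0 1

After press 2 at (0,2):
0 0 1 1 0
0 0 1 0 1
0 1 1 0 1

Lights still on: 7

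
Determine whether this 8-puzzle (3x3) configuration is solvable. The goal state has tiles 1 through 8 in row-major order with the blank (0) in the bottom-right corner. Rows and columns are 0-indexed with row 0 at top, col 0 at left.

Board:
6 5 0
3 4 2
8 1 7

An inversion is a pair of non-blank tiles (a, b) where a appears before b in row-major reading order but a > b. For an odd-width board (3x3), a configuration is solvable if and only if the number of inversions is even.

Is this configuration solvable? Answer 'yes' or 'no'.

Answer: yes

Derivation:
Inversions (pairs i<j in row-major order where tile[i] > tile[j] > 0): 16
16 is even, so the puzzle is solvable.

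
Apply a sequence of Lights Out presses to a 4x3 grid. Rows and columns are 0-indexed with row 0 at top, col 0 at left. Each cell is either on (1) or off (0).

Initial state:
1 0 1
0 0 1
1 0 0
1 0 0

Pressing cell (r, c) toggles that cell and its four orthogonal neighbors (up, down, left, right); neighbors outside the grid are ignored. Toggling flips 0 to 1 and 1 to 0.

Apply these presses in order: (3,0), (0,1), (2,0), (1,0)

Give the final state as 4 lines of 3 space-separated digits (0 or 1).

After press 1 at (3,0):
1 0 1
0 0 1
0 0 0
0 1 0

After press 2 at (0,1):
0 1 0
0 1 1
0 0 0
0 1 0

After press 3 at (2,0):
0 1 0
1 1 1
1 1 0
1 1 0

After press 4 at (1,0):
1 1 0
0 0 1
0 1 0
1 1 0

Answer: 1 1 0
0 0 1
0 1 0
1 1 0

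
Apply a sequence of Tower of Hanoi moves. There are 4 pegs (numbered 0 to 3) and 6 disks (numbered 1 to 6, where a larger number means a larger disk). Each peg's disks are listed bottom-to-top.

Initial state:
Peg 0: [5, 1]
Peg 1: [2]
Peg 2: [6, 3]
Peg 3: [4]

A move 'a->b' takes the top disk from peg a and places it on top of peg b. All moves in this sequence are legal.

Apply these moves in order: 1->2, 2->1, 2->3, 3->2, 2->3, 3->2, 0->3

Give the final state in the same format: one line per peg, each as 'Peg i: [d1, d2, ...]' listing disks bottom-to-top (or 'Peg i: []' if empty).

Answer: Peg 0: [5]
Peg 1: [2]
Peg 2: [6, 3]
Peg 3: [4, 1]

Derivation:
After move 1 (1->2):
Peg 0: [5, 1]
Peg 1: []
Peg 2: [6, 3, 2]
Peg 3: [4]

After move 2 (2->1):
Peg 0: [5, 1]
Peg 1: [2]
Peg 2: [6, 3]
Peg 3: [4]

After move 3 (2->3):
Peg 0: [5, 1]
Peg 1: [2]
Peg 2: [6]
Peg 3: [4, 3]

After move 4 (3->2):
Peg 0: [5, 1]
Peg 1: [2]
Peg 2: [6, 3]
Peg 3: [4]

After move 5 (2->3):
Peg 0: [5, 1]
Peg 1: [2]
Peg 2: [6]
Peg 3: [4, 3]

After move 6 (3->2):
Peg 0: [5, 1]
Peg 1: [2]
Peg 2: [6, 3]
Peg 3: [4]

After move 7 (0->3):
Peg 0: [5]
Peg 1: [2]
Peg 2: [6, 3]
Peg 3: [4, 1]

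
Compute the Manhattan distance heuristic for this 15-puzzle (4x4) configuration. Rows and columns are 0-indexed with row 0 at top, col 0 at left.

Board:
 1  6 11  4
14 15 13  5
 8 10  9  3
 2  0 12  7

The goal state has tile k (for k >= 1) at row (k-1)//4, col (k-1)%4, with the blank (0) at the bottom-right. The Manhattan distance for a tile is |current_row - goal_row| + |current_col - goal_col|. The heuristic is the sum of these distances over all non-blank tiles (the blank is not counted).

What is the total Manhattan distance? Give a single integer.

Answer: 34

Derivation:
Tile 1: at (0,0), goal (0,0), distance |0-0|+|0-0| = 0
Tile 6: at (0,1), goal (1,1), distance |0-1|+|1-1| = 1
Tile 11: at (0,2), goal (2,2), distance |0-2|+|2-2| = 2
Tile 4: at (0,3), goal (0,3), distance |0-0|+|3-3| = 0
Tile 14: at (1,0), goal (3,1), distance |1-3|+|0-1| = 3
Tile 15: at (1,1), goal (3,2), distance |1-3|+|1-2| = 3
Tile 13: at (1,2), goal (3,0), distance |1-3|+|2-0| = 4
Tile 5: at (1,3), goal (1,0), distance |1-1|+|3-0| = 3
Tile 8: at (2,0), goal (1,3), distance |2-1|+|0-3| = 4
Tile 10: at (2,1), goal (2,1), distance |2-2|+|1-1| = 0
Tile 9: at (2,2), goal (2,0), distance |2-2|+|2-0| = 2
Tile 3: at (2,3), goal (0,2), distance |2-0|+|3-2| = 3
Tile 2: at (3,0), goal (0,1), distance |3-0|+|0-1| = 4
Tile 12: at (3,2), goal (2,3), distance |3-2|+|2-3| = 2
Tile 7: at (3,3), goal (1,2), distance |3-1|+|3-2| = 3
Sum: 0 + 1 + 2 + 0 + 3 + 3 + 4 + 3 + 4 + 0 + 2 + 3 + 4 + 2 + 3 = 34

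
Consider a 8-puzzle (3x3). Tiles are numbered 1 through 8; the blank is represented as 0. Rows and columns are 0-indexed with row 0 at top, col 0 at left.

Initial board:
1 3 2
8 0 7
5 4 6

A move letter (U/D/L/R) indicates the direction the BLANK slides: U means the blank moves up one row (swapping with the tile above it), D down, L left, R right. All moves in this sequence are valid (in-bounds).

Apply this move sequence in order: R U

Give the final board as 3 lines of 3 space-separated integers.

Answer: 1 3 0
8 7 2
5 4 6

Derivation:
After move 1 (R):
1 3 2
8 7 0
5 4 6

After move 2 (U):
1 3 0
8 7 2
5 4 6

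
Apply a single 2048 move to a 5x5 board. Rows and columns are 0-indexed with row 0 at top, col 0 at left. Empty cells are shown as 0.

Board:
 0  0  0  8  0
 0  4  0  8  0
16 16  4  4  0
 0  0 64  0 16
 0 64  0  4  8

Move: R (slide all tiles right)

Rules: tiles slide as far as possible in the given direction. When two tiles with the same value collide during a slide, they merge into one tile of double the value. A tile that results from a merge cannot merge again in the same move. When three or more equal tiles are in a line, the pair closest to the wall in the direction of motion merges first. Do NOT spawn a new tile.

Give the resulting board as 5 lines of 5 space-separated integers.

Answer:  0  0  0  0  8
 0  0  0  4  8
 0  0  0 32  8
 0  0  0 64 16
 0  0 64  4  8

Derivation:
Slide right:
row 0: [0, 0, 0, 8, 0] -> [0, 0, 0, 0, 8]
row 1: [0, 4, 0, 8, 0] -> [0, 0, 0, 4, 8]
row 2: [16, 16, 4, 4, 0] -> [0, 0, 0, 32, 8]
row 3: [0, 0, 64, 0, 16] -> [0, 0, 0, 64, 16]
row 4: [0, 64, 0, 4, 8] -> [0, 0, 64, 4, 8]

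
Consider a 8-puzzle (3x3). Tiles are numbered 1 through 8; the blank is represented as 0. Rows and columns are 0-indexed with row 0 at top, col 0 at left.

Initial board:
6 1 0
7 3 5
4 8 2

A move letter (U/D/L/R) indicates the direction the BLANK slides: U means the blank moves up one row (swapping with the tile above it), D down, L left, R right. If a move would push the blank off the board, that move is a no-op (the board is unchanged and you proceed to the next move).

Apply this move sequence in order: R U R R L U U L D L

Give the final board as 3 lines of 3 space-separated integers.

After move 1 (R):
6 1 0
7 3 5
4 8 2

After move 2 (U):
6 1 0
7 3 5
4 8 2

After move 3 (R):
6 1 0
7 3 5
4 8 2

After move 4 (R):
6 1 0
7 3 5
4 8 2

After move 5 (L):
6 0 1
7 3 5
4 8 2

After move 6 (U):
6 0 1
7 3 5
4 8 2

After move 7 (U):
6 0 1
7 3 5
4 8 2

After move 8 (L):
0 6 1
7 3 5
4 8 2

After move 9 (D):
7 6 1
0 3 5
4 8 2

After move 10 (L):
7 6 1
0 3 5
4 8 2

Answer: 7 6 1
0 3 5
4 8 2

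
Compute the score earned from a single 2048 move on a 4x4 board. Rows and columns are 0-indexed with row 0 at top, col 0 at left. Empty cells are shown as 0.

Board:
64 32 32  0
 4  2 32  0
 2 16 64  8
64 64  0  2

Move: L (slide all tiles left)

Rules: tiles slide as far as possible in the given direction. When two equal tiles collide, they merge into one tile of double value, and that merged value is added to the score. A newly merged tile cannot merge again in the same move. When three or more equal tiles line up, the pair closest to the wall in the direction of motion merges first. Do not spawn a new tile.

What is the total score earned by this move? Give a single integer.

Slide left:
row 0: [64, 32, 32, 0] -> [64, 64, 0, 0]  score +64 (running 64)
row 1: [4, 2, 32, 0] -> [4, 2, 32, 0]  score +0 (running 64)
row 2: [2, 16, 64, 8] -> [2, 16, 64, 8]  score +0 (running 64)
row 3: [64, 64, 0, 2] -> [128, 2, 0, 0]  score +128 (running 192)
Board after move:
 64  64   0   0
  4   2  32   0
  2  16  64   8
128   2   0   0

Answer: 192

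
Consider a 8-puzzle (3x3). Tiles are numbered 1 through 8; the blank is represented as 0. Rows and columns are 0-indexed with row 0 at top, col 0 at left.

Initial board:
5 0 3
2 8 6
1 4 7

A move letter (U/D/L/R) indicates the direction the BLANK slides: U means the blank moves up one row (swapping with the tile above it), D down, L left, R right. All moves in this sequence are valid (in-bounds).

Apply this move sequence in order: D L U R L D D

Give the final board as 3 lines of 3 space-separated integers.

After move 1 (D):
5 8 3
2 0 6
1 4 7

After move 2 (L):
5 8 3
0 2 6
1 4 7

After move 3 (U):
0 8 3
5 2 6
1 4 7

After move 4 (R):
8 0 3
5 2 6
1 4 7

After move 5 (L):
0 8 3
5 2 6
1 4 7

After move 6 (D):
5 8 3
0 2 6
1 4 7

After move 7 (D):
5 8 3
1 2 6
0 4 7

Answer: 5 8 3
1 2 6
0 4 7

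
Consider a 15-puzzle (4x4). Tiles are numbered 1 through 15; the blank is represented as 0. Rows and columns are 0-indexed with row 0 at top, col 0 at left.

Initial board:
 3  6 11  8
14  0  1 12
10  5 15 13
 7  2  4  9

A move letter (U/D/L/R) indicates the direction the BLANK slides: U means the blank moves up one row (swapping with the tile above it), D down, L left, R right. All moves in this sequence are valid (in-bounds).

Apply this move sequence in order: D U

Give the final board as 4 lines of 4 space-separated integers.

Answer:  3  6 11  8
14  0  1 12
10  5 15 13
 7  2  4  9

Derivation:
After move 1 (D):
 3  6 11  8
14  5  1 12
10  0 15 13
 7  2  4  9

After move 2 (U):
 3  6 11  8
14  0  1 12
10  5 15 13
 7  2  4  9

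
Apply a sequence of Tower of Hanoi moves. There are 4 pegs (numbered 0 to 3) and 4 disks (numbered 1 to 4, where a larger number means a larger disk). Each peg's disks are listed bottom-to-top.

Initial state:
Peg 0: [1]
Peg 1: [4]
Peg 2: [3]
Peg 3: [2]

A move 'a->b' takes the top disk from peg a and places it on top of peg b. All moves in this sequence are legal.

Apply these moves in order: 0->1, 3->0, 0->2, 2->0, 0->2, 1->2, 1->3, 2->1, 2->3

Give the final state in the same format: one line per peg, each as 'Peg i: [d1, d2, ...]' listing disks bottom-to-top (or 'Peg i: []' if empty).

After move 1 (0->1):
Peg 0: []
Peg 1: [4, 1]
Peg 2: [3]
Peg 3: [2]

After move 2 (3->0):
Peg 0: [2]
Peg 1: [4, 1]
Peg 2: [3]
Peg 3: []

After move 3 (0->2):
Peg 0: []
Peg 1: [4, 1]
Peg 2: [3, 2]
Peg 3: []

After move 4 (2->0):
Peg 0: [2]
Peg 1: [4, 1]
Peg 2: [3]
Peg 3: []

After move 5 (0->2):
Peg 0: []
Peg 1: [4, 1]
Peg 2: [3, 2]
Peg 3: []

After move 6 (1->2):
Peg 0: []
Peg 1: [4]
Peg 2: [3, 2, 1]
Peg 3: []

After move 7 (1->3):
Peg 0: []
Peg 1: []
Peg 2: [3, 2, 1]
Peg 3: [4]

After move 8 (2->1):
Peg 0: []
Peg 1: [1]
Peg 2: [3, 2]
Peg 3: [4]

After move 9 (2->3):
Peg 0: []
Peg 1: [1]
Peg 2: [3]
Peg 3: [4, 2]

Answer: Peg 0: []
Peg 1: [1]
Peg 2: [3]
Peg 3: [4, 2]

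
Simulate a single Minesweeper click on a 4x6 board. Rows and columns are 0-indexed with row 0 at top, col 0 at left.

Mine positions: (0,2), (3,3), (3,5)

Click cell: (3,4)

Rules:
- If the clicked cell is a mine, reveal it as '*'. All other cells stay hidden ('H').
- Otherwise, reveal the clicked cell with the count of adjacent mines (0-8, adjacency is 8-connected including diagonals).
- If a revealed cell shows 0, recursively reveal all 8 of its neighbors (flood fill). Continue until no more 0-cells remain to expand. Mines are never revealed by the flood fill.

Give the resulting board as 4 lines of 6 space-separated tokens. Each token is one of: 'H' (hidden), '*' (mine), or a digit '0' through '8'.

H H H H H H
H H H H H H
H H H H H H
H H H H 2 H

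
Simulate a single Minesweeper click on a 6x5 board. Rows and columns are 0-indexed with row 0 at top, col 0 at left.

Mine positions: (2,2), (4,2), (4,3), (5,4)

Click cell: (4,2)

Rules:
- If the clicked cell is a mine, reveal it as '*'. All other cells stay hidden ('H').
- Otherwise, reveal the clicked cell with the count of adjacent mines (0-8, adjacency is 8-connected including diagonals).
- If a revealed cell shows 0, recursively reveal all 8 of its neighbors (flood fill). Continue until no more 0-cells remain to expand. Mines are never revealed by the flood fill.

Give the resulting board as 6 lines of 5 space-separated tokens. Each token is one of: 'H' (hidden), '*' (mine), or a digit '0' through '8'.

H H H H H
H H H H H
H H H H H
H H H H H
H H * H H
H H H H H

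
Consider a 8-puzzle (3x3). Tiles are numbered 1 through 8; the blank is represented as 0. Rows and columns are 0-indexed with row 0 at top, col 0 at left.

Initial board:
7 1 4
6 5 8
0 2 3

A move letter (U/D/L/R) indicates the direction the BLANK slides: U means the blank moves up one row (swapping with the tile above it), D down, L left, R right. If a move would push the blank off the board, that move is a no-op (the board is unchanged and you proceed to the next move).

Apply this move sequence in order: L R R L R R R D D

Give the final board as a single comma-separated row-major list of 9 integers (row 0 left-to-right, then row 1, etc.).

Answer: 7, 1, 4, 6, 5, 8, 2, 3, 0

Derivation:
After move 1 (L):
7 1 4
6 5 8
0 2 3

After move 2 (R):
7 1 4
6 5 8
2 0 3

After move 3 (R):
7 1 4
6 5 8
2 3 0

After move 4 (L):
7 1 4
6 5 8
2 0 3

After move 5 (R):
7 1 4
6 5 8
2 3 0

After move 6 (R):
7 1 4
6 5 8
2 3 0

After move 7 (R):
7 1 4
6 5 8
2 3 0

After move 8 (D):
7 1 4
6 5 8
2 3 0

After move 9 (D):
7 1 4
6 5 8
2 3 0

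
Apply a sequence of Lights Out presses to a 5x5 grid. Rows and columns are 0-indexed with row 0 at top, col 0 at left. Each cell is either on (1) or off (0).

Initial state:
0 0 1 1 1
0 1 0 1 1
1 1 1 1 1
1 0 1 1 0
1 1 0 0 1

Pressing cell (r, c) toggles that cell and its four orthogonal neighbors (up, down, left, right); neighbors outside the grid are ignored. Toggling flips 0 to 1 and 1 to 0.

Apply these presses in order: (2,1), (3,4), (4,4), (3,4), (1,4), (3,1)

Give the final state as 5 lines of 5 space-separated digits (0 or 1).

After press 1 at (2,1):
0 0 1 1 1
0 0 0 1 1
0 0 0 1 1
1 1 1 1 0
1 1 0 0 1

After press 2 at (3,4):
0 0 1 1 1
0 0 0 1 1
0 0 0 1 0
1 1 1 0 1
1 1 0 0 0

After press 3 at (4,4):
0 0 1 1 1
0 0 0 1 1
0 0 0 1 0
1 1 1 0 0
1 1 0 1 1

After press 4 at (3,4):
0 0 1 1 1
0 0 0 1 1
0 0 0 1 1
1 1 1 1 1
1 1 0 1 0

After press 5 at (1,4):
0 0 1 1 0
0 0 0 0 0
0 0 0 1 0
1 1 1 1 1
1 1 0 1 0

After press 6 at (3,1):
0 0 1 1 0
0 0 0 0 0
0 1 0 1 0
0 0 0 1 1
1 0 0 1 0

Answer: 0 0 1 1 0
0 0 0 0 0
0 1 0 1 0
0 0 0 1 1
1 0 0 1 0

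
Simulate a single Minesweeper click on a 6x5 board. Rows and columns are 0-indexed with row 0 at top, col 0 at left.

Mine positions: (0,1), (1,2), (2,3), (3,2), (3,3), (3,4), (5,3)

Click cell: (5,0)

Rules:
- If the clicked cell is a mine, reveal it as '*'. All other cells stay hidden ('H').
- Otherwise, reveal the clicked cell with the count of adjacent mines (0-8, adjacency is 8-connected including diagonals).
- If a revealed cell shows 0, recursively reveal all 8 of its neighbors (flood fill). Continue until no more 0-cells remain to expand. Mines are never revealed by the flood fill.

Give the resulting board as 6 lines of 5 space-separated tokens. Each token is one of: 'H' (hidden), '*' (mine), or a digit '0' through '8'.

H H H H H
1 2 H H H
0 2 H H H
0 1 H H H
0 1 3 H H
0 0 1 H H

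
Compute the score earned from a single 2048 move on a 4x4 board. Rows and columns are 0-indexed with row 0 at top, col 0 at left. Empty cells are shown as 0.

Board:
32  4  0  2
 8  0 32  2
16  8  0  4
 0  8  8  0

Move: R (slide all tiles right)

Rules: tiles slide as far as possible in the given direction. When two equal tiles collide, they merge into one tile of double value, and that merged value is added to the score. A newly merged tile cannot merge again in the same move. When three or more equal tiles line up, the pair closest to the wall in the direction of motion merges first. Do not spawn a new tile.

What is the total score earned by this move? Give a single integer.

Slide right:
row 0: [32, 4, 0, 2] -> [0, 32, 4, 2]  score +0 (running 0)
row 1: [8, 0, 32, 2] -> [0, 8, 32, 2]  score +0 (running 0)
row 2: [16, 8, 0, 4] -> [0, 16, 8, 4]  score +0 (running 0)
row 3: [0, 8, 8, 0] -> [0, 0, 0, 16]  score +16 (running 16)
Board after move:
 0 32  4  2
 0  8 32  2
 0 16  8  4
 0  0  0 16

Answer: 16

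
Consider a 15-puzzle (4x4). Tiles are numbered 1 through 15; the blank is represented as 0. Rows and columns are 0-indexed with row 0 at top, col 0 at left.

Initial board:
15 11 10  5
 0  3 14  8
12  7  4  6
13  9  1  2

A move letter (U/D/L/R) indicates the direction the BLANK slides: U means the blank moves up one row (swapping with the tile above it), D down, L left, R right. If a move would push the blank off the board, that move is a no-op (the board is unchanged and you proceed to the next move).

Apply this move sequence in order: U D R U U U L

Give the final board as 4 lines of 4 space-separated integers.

Answer:  0 15 10  5
 3 11 14  8
12  7  4  6
13  9  1  2

Derivation:
After move 1 (U):
 0 11 10  5
15  3 14  8
12  7  4  6
13  9  1  2

After move 2 (D):
15 11 10  5
 0  3 14  8
12  7  4  6
13  9  1  2

After move 3 (R):
15 11 10  5
 3  0 14  8
12  7  4  6
13  9  1  2

After move 4 (U):
15  0 10  5
 3 11 14  8
12  7  4  6
13  9  1  2

After move 5 (U):
15  0 10  5
 3 11 14  8
12  7  4  6
13  9  1  2

After move 6 (U):
15  0 10  5
 3 11 14  8
12  7  4  6
13  9  1  2

After move 7 (L):
 0 15 10  5
 3 11 14  8
12  7  4  6
13  9  1  2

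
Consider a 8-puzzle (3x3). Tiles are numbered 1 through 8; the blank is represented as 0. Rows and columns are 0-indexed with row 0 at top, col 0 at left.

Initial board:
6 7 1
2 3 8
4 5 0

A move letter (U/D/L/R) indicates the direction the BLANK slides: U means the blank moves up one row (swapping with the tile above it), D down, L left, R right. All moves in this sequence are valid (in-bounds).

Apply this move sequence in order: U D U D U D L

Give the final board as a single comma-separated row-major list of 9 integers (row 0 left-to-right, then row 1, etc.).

After move 1 (U):
6 7 1
2 3 0
4 5 8

After move 2 (D):
6 7 1
2 3 8
4 5 0

After move 3 (U):
6 7 1
2 3 0
4 5 8

After move 4 (D):
6 7 1
2 3 8
4 5 0

After move 5 (U):
6 7 1
2 3 0
4 5 8

After move 6 (D):
6 7 1
2 3 8
4 5 0

After move 7 (L):
6 7 1
2 3 8
4 0 5

Answer: 6, 7, 1, 2, 3, 8, 4, 0, 5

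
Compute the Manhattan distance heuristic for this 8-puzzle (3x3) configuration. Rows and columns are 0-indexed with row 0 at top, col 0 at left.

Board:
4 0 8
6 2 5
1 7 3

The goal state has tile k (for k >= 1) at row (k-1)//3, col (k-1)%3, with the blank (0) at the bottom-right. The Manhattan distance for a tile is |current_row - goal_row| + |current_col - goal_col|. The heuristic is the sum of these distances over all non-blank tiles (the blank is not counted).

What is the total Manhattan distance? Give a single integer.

Tile 4: at (0,0), goal (1,0), distance |0-1|+|0-0| = 1
Tile 8: at (0,2), goal (2,1), distance |0-2|+|2-1| = 3
Tile 6: at (1,0), goal (1,2), distance |1-1|+|0-2| = 2
Tile 2: at (1,1), goal (0,1), distance |1-0|+|1-1| = 1
Tile 5: at (1,2), goal (1,1), distance |1-1|+|2-1| = 1
Tile 1: at (2,0), goal (0,0), distance |2-0|+|0-0| = 2
Tile 7: at (2,1), goal (2,0), distance |2-2|+|1-0| = 1
Tile 3: at (2,2), goal (0,2), distance |2-0|+|2-2| = 2
Sum: 1 + 3 + 2 + 1 + 1 + 2 + 1 + 2 = 13

Answer: 13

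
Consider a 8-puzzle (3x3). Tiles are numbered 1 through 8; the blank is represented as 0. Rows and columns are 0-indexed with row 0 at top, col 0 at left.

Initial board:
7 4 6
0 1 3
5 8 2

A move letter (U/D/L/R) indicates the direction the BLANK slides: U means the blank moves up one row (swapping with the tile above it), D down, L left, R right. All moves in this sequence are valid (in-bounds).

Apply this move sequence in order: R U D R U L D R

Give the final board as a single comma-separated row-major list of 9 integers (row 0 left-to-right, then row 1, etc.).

Answer: 7, 3, 4, 1, 6, 0, 5, 8, 2

Derivation:
After move 1 (R):
7 4 6
1 0 3
5 8 2

After move 2 (U):
7 0 6
1 4 3
5 8 2

After move 3 (D):
7 4 6
1 0 3
5 8 2

After move 4 (R):
7 4 6
1 3 0
5 8 2

After move 5 (U):
7 4 0
1 3 6
5 8 2

After move 6 (L):
7 0 4
1 3 6
5 8 2

After move 7 (D):
7 3 4
1 0 6
5 8 2

After move 8 (R):
7 3 4
1 6 0
5 8 2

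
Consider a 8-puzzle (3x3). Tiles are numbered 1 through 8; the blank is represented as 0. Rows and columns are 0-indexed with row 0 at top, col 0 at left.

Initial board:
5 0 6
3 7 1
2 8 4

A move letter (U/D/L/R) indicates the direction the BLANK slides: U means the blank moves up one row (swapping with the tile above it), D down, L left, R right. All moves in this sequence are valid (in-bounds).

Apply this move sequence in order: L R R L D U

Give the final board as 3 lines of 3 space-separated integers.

Answer: 5 0 6
3 7 1
2 8 4

Derivation:
After move 1 (L):
0 5 6
3 7 1
2 8 4

After move 2 (R):
5 0 6
3 7 1
2 8 4

After move 3 (R):
5 6 0
3 7 1
2 8 4

After move 4 (L):
5 0 6
3 7 1
2 8 4

After move 5 (D):
5 7 6
3 0 1
2 8 4

After move 6 (U):
5 0 6
3 7 1
2 8 4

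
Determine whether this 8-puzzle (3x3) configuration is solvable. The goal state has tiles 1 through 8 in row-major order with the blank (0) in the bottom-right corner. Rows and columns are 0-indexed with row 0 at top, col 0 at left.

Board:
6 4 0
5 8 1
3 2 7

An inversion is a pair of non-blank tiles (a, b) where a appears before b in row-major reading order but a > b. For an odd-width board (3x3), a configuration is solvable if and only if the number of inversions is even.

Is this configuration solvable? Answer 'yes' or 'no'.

Inversions (pairs i<j in row-major order where tile[i] > tile[j] > 0): 16
16 is even, so the puzzle is solvable.

Answer: yes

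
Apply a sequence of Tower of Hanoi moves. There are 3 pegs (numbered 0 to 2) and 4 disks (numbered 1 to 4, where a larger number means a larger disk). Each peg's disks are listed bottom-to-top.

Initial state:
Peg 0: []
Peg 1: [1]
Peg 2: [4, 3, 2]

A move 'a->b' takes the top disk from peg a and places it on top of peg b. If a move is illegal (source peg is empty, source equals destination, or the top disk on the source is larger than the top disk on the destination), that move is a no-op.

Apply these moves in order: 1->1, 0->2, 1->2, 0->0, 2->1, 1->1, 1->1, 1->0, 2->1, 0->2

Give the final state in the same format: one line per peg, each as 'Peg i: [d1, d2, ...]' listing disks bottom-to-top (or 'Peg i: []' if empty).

After move 1 (1->1):
Peg 0: []
Peg 1: [1]
Peg 2: [4, 3, 2]

After move 2 (0->2):
Peg 0: []
Peg 1: [1]
Peg 2: [4, 3, 2]

After move 3 (1->2):
Peg 0: []
Peg 1: []
Peg 2: [4, 3, 2, 1]

After move 4 (0->0):
Peg 0: []
Peg 1: []
Peg 2: [4, 3, 2, 1]

After move 5 (2->1):
Peg 0: []
Peg 1: [1]
Peg 2: [4, 3, 2]

After move 6 (1->1):
Peg 0: []
Peg 1: [1]
Peg 2: [4, 3, 2]

After move 7 (1->1):
Peg 0: []
Peg 1: [1]
Peg 2: [4, 3, 2]

After move 8 (1->0):
Peg 0: [1]
Peg 1: []
Peg 2: [4, 3, 2]

After move 9 (2->1):
Peg 0: [1]
Peg 1: [2]
Peg 2: [4, 3]

After move 10 (0->2):
Peg 0: []
Peg 1: [2]
Peg 2: [4, 3, 1]

Answer: Peg 0: []
Peg 1: [2]
Peg 2: [4, 3, 1]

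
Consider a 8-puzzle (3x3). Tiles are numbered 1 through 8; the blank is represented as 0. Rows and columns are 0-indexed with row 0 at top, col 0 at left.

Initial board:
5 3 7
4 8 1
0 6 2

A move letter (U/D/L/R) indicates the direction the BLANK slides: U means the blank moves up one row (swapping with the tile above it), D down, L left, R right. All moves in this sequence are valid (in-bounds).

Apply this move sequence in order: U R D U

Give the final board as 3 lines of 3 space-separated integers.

After move 1 (U):
5 3 7
0 8 1
4 6 2

After move 2 (R):
5 3 7
8 0 1
4 6 2

After move 3 (D):
5 3 7
8 6 1
4 0 2

After move 4 (U):
5 3 7
8 0 1
4 6 2

Answer: 5 3 7
8 0 1
4 6 2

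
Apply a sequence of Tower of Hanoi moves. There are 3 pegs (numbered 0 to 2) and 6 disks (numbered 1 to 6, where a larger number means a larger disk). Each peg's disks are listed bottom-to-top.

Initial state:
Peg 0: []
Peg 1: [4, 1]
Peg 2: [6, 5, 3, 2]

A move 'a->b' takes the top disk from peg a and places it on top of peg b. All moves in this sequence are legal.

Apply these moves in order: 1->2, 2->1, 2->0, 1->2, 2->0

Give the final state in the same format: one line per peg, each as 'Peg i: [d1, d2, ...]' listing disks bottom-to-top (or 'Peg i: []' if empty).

Answer: Peg 0: [2, 1]
Peg 1: [4]
Peg 2: [6, 5, 3]

Derivation:
After move 1 (1->2):
Peg 0: []
Peg 1: [4]
Peg 2: [6, 5, 3, 2, 1]

After move 2 (2->1):
Peg 0: []
Peg 1: [4, 1]
Peg 2: [6, 5, 3, 2]

After move 3 (2->0):
Peg 0: [2]
Peg 1: [4, 1]
Peg 2: [6, 5, 3]

After move 4 (1->2):
Peg 0: [2]
Peg 1: [4]
Peg 2: [6, 5, 3, 1]

After move 5 (2->0):
Peg 0: [2, 1]
Peg 1: [4]
Peg 2: [6, 5, 3]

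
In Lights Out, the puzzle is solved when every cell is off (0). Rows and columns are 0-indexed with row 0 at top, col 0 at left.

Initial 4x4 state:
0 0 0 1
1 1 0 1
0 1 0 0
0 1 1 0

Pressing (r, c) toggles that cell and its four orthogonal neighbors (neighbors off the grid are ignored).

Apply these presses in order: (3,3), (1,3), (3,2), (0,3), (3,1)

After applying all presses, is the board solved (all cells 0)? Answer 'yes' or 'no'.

After press 1 at (3,3):
0 0 0 1
1 1 0 1
0 1 0 1
0 1 0 1

After press 2 at (1,3):
0 0 0 0
1 1 1 0
0 1 0 0
0 1 0 1

After press 3 at (3,2):
0 0 0 0
1 1 1 0
0 1 1 0
0 0 1 0

After press 4 at (0,3):
0 0 1 1
1 1 1 1
0 1 1 0
0 0 1 0

After press 5 at (3,1):
0 0 1 1
1 1 1 1
0 0 1 0
1 1 0 0

Lights still on: 9

Answer: no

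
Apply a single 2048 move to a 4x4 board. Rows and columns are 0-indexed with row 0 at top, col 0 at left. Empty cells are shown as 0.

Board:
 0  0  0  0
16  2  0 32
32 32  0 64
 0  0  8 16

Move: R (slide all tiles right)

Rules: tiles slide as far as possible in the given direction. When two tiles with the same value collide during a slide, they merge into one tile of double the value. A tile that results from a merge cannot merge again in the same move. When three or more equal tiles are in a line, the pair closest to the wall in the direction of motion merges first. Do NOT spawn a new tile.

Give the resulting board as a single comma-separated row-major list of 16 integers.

Slide right:
row 0: [0, 0, 0, 0] -> [0, 0, 0, 0]
row 1: [16, 2, 0, 32] -> [0, 16, 2, 32]
row 2: [32, 32, 0, 64] -> [0, 0, 64, 64]
row 3: [0, 0, 8, 16] -> [0, 0, 8, 16]

Answer: 0, 0, 0, 0, 0, 16, 2, 32, 0, 0, 64, 64, 0, 0, 8, 16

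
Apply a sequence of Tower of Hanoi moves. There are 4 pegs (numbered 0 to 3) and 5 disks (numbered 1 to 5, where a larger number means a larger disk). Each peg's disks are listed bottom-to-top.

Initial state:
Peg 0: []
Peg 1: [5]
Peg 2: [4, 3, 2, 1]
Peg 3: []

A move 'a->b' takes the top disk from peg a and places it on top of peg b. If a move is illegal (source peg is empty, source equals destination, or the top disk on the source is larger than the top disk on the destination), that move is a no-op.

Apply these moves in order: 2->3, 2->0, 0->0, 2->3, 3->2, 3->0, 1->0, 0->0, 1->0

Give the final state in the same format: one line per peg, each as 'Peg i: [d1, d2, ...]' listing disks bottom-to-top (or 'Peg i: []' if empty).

After move 1 (2->3):
Peg 0: []
Peg 1: [5]
Peg 2: [4, 3, 2]
Peg 3: [1]

After move 2 (2->0):
Peg 0: [2]
Peg 1: [5]
Peg 2: [4, 3]
Peg 3: [1]

After move 3 (0->0):
Peg 0: [2]
Peg 1: [5]
Peg 2: [4, 3]
Peg 3: [1]

After move 4 (2->3):
Peg 0: [2]
Peg 1: [5]
Peg 2: [4, 3]
Peg 3: [1]

After move 5 (3->2):
Peg 0: [2]
Peg 1: [5]
Peg 2: [4, 3, 1]
Peg 3: []

After move 6 (3->0):
Peg 0: [2]
Peg 1: [5]
Peg 2: [4, 3, 1]
Peg 3: []

After move 7 (1->0):
Peg 0: [2]
Peg 1: [5]
Peg 2: [4, 3, 1]
Peg 3: []

After move 8 (0->0):
Peg 0: [2]
Peg 1: [5]
Peg 2: [4, 3, 1]
Peg 3: []

After move 9 (1->0):
Peg 0: [2]
Peg 1: [5]
Peg 2: [4, 3, 1]
Peg 3: []

Answer: Peg 0: [2]
Peg 1: [5]
Peg 2: [4, 3, 1]
Peg 3: []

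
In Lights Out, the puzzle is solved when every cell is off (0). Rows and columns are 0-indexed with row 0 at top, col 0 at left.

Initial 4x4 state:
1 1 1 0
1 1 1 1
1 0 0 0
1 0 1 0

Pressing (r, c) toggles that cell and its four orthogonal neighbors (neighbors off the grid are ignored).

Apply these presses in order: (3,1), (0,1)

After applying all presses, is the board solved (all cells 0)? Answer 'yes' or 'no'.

Answer: no

Derivation:
After press 1 at (3,1):
1 1 1 0
1 1 1 1
1 1 0 0
0 1 0 0

After press 2 at (0,1):
0 0 0 0
1 0 1 1
1 1 0 0
0 1 0 0

Lights still on: 6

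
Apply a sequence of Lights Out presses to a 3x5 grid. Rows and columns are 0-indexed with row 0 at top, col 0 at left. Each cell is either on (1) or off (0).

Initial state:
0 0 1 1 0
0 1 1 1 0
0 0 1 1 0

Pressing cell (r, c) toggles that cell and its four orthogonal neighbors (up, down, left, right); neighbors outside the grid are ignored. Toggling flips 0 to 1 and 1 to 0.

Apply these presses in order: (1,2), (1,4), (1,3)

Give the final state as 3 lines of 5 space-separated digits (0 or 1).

Answer: 0 0 0 0 1
0 0 1 0 0
0 0 0 0 1

Derivation:
After press 1 at (1,2):
0 0 0 1 0
0 0 0 0 0
0 0 0 1 0

After press 2 at (1,4):
0 0 0 1 1
0 0 0 1 1
0 0 0 1 1

After press 3 at (1,3):
0 0 0 0 1
0 0 1 0 0
0 0 0 0 1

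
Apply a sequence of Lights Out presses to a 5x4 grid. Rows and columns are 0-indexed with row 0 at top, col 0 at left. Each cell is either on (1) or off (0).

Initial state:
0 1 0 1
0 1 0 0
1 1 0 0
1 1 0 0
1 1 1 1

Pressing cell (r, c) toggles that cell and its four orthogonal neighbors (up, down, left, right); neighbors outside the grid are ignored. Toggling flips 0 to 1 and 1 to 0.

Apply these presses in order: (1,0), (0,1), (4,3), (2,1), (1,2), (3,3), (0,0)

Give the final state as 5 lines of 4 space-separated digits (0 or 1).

Answer: 1 1 0 1
0 1 1 1
1 0 0 1
1 0 1 0
1 1 0 1

Derivation:
After press 1 at (1,0):
1 1 0 1
1 0 0 0
0 1 0 0
1 1 0 0
1 1 1 1

After press 2 at (0,1):
0 0 1 1
1 1 0 0
0 1 0 0
1 1 0 0
1 1 1 1

After press 3 at (4,3):
0 0 1 1
1 1 0 0
0 1 0 0
1 1 0 1
1 1 0 0

After press 4 at (2,1):
0 0 1 1
1 0 0 0
1 0 1 0
1 0 0 1
1 1 0 0

After press 5 at (1,2):
0 0 0 1
1 1 1 1
1 0 0 0
1 0 0 1
1 1 0 0

After press 6 at (3,3):
0 0 0 1
1 1 1 1
1 0 0 1
1 0 1 0
1 1 0 1

After press 7 at (0,0):
1 1 0 1
0 1 1 1
1 0 0 1
1 0 1 0
1 1 0 1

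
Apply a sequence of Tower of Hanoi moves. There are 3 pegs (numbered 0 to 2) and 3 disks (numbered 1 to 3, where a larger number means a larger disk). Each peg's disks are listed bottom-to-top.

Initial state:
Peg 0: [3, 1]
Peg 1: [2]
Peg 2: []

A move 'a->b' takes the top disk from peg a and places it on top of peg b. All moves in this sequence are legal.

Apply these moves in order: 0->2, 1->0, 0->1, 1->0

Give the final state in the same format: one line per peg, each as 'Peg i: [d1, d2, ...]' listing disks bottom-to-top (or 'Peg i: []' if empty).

Answer: Peg 0: [3, 2]
Peg 1: []
Peg 2: [1]

Derivation:
After move 1 (0->2):
Peg 0: [3]
Peg 1: [2]
Peg 2: [1]

After move 2 (1->0):
Peg 0: [3, 2]
Peg 1: []
Peg 2: [1]

After move 3 (0->1):
Peg 0: [3]
Peg 1: [2]
Peg 2: [1]

After move 4 (1->0):
Peg 0: [3, 2]
Peg 1: []
Peg 2: [1]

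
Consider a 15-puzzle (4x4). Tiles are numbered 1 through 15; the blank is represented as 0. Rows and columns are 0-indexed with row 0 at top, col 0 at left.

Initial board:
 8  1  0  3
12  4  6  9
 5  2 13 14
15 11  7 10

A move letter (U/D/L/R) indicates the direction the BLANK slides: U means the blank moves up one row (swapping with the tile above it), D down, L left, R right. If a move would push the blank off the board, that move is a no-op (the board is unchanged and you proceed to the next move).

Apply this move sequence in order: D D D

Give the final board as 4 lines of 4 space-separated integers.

Answer:  8  1  6  3
12  4 13  9
 5  2  7 14
15 11  0 10

Derivation:
After move 1 (D):
 8  1  6  3
12  4  0  9
 5  2 13 14
15 11  7 10

After move 2 (D):
 8  1  6  3
12  4 13  9
 5  2  0 14
15 11  7 10

After move 3 (D):
 8  1  6  3
12  4 13  9
 5  2  7 14
15 11  0 10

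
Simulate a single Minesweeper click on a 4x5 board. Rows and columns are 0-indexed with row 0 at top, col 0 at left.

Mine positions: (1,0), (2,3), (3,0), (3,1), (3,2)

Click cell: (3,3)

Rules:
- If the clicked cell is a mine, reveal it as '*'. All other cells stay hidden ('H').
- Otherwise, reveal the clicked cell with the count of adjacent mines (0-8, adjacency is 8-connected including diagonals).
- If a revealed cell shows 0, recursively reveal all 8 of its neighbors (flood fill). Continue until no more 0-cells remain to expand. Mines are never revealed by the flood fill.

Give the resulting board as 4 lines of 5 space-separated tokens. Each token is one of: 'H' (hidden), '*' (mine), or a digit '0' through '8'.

H H H H H
H H H H H
H H H H H
H H H 2 H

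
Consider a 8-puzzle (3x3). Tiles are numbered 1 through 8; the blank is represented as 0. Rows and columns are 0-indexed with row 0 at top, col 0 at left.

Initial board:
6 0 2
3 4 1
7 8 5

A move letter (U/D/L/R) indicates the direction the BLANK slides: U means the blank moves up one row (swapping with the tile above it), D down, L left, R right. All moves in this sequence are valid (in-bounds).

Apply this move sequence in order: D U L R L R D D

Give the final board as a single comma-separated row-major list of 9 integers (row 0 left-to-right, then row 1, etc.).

After move 1 (D):
6 4 2
3 0 1
7 8 5

After move 2 (U):
6 0 2
3 4 1
7 8 5

After move 3 (L):
0 6 2
3 4 1
7 8 5

After move 4 (R):
6 0 2
3 4 1
7 8 5

After move 5 (L):
0 6 2
3 4 1
7 8 5

After move 6 (R):
6 0 2
3 4 1
7 8 5

After move 7 (D):
6 4 2
3 0 1
7 8 5

After move 8 (D):
6 4 2
3 8 1
7 0 5

Answer: 6, 4, 2, 3, 8, 1, 7, 0, 5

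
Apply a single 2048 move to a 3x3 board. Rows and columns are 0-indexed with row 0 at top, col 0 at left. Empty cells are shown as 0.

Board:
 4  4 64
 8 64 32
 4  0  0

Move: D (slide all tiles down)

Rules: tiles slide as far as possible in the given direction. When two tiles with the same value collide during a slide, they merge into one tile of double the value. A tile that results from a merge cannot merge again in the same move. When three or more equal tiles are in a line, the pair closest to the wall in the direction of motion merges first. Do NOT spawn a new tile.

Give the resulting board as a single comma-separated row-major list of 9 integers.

Answer: 4, 0, 0, 8, 4, 64, 4, 64, 32

Derivation:
Slide down:
col 0: [4, 8, 4] -> [4, 8, 4]
col 1: [4, 64, 0] -> [0, 4, 64]
col 2: [64, 32, 0] -> [0, 64, 32]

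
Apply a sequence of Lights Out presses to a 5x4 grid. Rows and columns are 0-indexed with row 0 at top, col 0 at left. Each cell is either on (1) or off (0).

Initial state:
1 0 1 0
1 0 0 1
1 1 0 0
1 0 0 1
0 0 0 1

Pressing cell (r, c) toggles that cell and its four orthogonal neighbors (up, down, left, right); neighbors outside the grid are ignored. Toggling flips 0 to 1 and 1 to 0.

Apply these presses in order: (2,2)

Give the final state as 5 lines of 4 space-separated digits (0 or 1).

After press 1 at (2,2):
1 0 1 0
1 0 1 1
1 0 1 1
1 0 1 1
0 0 0 1

Answer: 1 0 1 0
1 0 1 1
1 0 1 1
1 0 1 1
0 0 0 1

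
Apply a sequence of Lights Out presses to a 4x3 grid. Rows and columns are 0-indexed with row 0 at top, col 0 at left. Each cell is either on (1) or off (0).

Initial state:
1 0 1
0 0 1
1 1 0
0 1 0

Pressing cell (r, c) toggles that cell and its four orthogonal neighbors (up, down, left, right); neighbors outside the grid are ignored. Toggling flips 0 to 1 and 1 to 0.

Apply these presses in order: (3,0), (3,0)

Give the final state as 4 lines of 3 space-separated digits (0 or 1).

Answer: 1 0 1
0 0 1
1 1 0
0 1 0

Derivation:
After press 1 at (3,0):
1 0 1
0 0 1
0 1 0
1 0 0

After press 2 at (3,0):
1 0 1
0 0 1
1 1 0
0 1 0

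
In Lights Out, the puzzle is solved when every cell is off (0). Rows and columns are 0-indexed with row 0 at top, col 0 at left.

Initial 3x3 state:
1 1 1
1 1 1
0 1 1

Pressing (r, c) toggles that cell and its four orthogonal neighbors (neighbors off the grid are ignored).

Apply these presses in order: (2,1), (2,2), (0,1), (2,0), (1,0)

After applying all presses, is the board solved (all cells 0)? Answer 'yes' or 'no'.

Answer: no

Derivation:
After press 1 at (2,1):
1 1 1
1 0 1
1 0 0

After press 2 at (2,2):
1 1 1
1 0 0
1 1 1

After press 3 at (0,1):
0 0 0
1 1 0
1 1 1

After press 4 at (2,0):
0 0 0
0 1 0
0 0 1

After press 5 at (1,0):
1 0 0
1 0 0
1 0 1

Lights still on: 4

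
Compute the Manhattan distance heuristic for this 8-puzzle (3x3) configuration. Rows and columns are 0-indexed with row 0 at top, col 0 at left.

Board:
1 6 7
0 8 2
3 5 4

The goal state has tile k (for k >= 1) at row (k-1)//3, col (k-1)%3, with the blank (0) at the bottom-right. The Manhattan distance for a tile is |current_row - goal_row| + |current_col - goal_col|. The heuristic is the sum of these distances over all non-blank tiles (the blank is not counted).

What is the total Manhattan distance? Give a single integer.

Tile 1: at (0,0), goal (0,0), distance |0-0|+|0-0| = 0
Tile 6: at (0,1), goal (1,2), distance |0-1|+|1-2| = 2
Tile 7: at (0,2), goal (2,0), distance |0-2|+|2-0| = 4
Tile 8: at (1,1), goal (2,1), distance |1-2|+|1-1| = 1
Tile 2: at (1,2), goal (0,1), distance |1-0|+|2-1| = 2
Tile 3: at (2,0), goal (0,2), distance |2-0|+|0-2| = 4
Tile 5: at (2,1), goal (1,1), distance |2-1|+|1-1| = 1
Tile 4: at (2,2), goal (1,0), distance |2-1|+|2-0| = 3
Sum: 0 + 2 + 4 + 1 + 2 + 4 + 1 + 3 = 17

Answer: 17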